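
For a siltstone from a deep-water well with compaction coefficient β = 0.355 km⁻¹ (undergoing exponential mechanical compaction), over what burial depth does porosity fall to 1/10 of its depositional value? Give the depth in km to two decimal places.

n/n₀ = 1/10 ⇒ exp(−β·z) = 1/10 ⇒ z = ln(10) / β
z = 2.3026 / 0.355 = 6.486 km

6.49 km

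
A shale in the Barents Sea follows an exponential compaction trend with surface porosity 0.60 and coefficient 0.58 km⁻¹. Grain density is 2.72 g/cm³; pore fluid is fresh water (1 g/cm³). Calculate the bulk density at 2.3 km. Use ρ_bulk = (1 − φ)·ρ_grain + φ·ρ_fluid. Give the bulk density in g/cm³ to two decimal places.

Porosity at depth: φ = 0.6·exp(−0.58×2.3) = 0.6×0.2634 = 0.1581
Bulk density: ρ_b = (1−φ)ρ_g + φ·ρ_f = 0.8419×2.72 + 0.1581×1
       = 2.290 + 0.158 = 2.448 g/cm³

2.45 g/cm³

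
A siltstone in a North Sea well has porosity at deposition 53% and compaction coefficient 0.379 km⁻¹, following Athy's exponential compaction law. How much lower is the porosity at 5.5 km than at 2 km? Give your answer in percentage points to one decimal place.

18.2 percentage points

n(2) = 0.53·e^(−0.379×2) = 0.2484
n(5.5) = 0.53·e^(−0.379×5.5) = 0.0659
Δn = 0.2484 − 0.0659 = 0.1824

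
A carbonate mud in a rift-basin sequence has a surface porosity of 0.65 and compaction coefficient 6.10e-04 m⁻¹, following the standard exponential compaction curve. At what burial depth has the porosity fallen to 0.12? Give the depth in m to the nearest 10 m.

Working in km (1 km = 1000 m; k in km⁻¹ = k in m⁻¹ × 1000):
Invert Athy's law: d = ln(φ₀/φ) / k
d = ln(0.65/0.12) / 0.61 = ln(5.417) / 0.61 = 1.6895 / 0.61 = 2.770 km

2770 m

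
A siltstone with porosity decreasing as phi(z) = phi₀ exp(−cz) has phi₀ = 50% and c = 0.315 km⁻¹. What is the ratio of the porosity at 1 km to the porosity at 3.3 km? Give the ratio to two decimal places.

2.06

phi(z₁)/phi(z₂) = e^(−c·z₁)/e^(−c·z₂) = e^{c(z₂−z₁)}
= exp(0.315 × 2.3) = exp(0.7245) = 2.0637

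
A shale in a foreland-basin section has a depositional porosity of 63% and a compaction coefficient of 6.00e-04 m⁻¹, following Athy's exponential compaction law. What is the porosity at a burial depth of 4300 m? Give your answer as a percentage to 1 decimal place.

4.8%

Working in km (1 km = 1000 m; k in km⁻¹ = k in m⁻¹ × 1000):
n = n₀·exp(−k·z) = 0.63 × exp(−0.6 × 4.3) = 0.63 × exp(−2.58)
  = 0.63 × 0.0758 = 0.0477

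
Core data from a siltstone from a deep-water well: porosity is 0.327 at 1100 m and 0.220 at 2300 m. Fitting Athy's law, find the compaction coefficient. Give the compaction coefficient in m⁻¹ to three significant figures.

Working in km (1 km = 1000 m; c in km⁻¹ = c in m⁻¹ × 1000):
Athy: phi(d) = phi₀ e^(−cd) ⇒ phi₁/phi₂ = e^{c(d₂−d₁)} ⇒ c = ln(phi₁/phi₂)/(d₂−d₁)
c = ln(0.327/0.22) / (2.3 − 1.1) = ln(1.486) / 1.2 = 0.3963 / 1.2 = 0.3303 km⁻¹

0.000330 m⁻¹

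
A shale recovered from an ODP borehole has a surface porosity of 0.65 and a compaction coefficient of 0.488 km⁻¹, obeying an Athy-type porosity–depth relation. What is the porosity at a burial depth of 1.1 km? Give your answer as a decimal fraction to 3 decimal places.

0.380

φ = φ₀·exp(−c·Z) = 0.65 × exp(−0.488 × 1.1) = 0.65 × exp(−0.5368)
  = 0.65 × 0.5846 = 0.3800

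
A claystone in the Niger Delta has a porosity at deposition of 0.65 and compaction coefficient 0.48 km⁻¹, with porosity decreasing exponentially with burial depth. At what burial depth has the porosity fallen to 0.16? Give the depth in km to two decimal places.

2.92 km

Invert Athy's law: d = ln(φ₀/φ) / β
d = ln(0.65/0.16) / 0.48 = ln(4.062) / 0.48 = 1.4018 / 0.48 = 2.920 km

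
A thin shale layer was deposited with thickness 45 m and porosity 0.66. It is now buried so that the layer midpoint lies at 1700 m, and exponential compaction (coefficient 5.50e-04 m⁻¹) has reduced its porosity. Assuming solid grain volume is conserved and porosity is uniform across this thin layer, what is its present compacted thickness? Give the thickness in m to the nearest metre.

Working in km (1 km = 1000 m; k in km⁻¹ = k in m⁻¹ × 1000):
Porosity at 1.7 km: phi = 0.66·exp(−0.55×1.7) = 0.2591
Solid-volume conservation: h(1−phi) = h₀(1−phi₀) ⇒ h = h₀·(1−phi₀)/(1−phi)
h = 0.045 × (1 − 0.66)/(1 − 0.2591) = 0.045 × 0.4589 = 0.0207 km

21 m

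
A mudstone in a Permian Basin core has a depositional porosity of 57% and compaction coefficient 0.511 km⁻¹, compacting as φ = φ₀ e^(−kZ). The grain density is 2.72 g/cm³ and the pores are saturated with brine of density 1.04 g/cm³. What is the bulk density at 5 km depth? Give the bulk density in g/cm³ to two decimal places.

Porosity at depth: φ = 0.57·exp(−0.511×5) = 0.57×0.0777 = 0.0443
Bulk density: ρ_b = (1−φ)ρ_g + φ·ρ_f = 0.9557×2.72 + 0.0443×1.04
       = 2.600 + 0.046 = 2.646 g/cm³

2.65 g/cm³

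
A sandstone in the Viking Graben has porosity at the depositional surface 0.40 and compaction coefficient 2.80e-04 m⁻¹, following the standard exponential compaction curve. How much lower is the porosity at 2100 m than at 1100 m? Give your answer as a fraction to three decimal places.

Working in km (1 km = 1000 m; k in km⁻¹ = k in m⁻¹ × 1000):
φ(1.1) = 0.4·e^(−0.28×1.1) = 0.2940
φ(2.1) = 0.4·e^(−0.28×2.1) = 0.2222
Δφ = 0.2940 − 0.2222 = 0.0718

0.072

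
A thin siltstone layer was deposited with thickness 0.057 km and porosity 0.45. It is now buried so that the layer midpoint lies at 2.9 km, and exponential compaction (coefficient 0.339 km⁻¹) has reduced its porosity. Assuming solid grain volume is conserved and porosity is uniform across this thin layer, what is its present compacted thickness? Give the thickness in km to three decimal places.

0.038 km

Porosity at 2.9 km: n = 0.45·exp(−0.339×2.9) = 0.1684
Solid-volume conservation: h(1−n) = h₀(1−n₀) ⇒ h = h₀·(1−n₀)/(1−n)
h = 0.057 × (1 − 0.45)/(1 − 0.1684) = 0.057 × 0.6613 = 0.0377 km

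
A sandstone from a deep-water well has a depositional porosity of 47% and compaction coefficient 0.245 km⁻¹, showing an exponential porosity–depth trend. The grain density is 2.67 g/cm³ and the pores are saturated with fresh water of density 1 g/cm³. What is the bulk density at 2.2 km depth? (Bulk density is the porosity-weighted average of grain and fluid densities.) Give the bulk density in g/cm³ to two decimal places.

2.21 g/cm³

Porosity at depth: phi = 0.47·exp(−0.245×2.2) = 0.47×0.5833 = 0.2742
Bulk density: ρ_b = (1−phi)ρ_g + phi·ρ_f = 0.7258×2.67 + 0.2742×1
       = 1.938 + 0.274 = 2.212 g/cm³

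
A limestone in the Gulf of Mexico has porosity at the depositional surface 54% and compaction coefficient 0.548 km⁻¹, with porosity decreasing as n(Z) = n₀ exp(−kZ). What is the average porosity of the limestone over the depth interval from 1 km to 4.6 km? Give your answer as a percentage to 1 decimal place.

⟨n⟩ = (1/(Z₂−Z₁)) ∫ n₀ e^(−kZ) dZ = n₀·(e^(−k·Z₁) − e^(−k·Z₂)) / (k·(Z₂−Z₁))
e^(−0.548×1) = 0.5781; e^(−0.548×4.6) = 0.0804
⟨n⟩ = 0.54 × (0.5781 − 0.0804) / (0.548 × 3.6) = 0.54 × 0.2523 = 0.1362

13.6%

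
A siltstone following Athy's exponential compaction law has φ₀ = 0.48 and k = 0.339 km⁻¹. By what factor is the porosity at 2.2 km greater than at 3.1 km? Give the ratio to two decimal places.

1.36

φ(d₁)/φ(d₂) = e^(−k·d₁)/e^(−k·d₂) = e^{k(d₂−d₁)}
= exp(0.339 × 0.9) = exp(0.3051) = 1.3568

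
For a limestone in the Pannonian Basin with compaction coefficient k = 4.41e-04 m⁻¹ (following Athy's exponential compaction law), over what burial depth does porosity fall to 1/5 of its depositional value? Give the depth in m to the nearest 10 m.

Working in km (1 km = 1000 m; k in km⁻¹ = k in m⁻¹ × 1000):
φ/φ₀ = 1/5 ⇒ exp(−k·d) = 1/5 ⇒ d = ln(5) / k
d = 1.6094 / 0.441 = 3.650 km

3650 m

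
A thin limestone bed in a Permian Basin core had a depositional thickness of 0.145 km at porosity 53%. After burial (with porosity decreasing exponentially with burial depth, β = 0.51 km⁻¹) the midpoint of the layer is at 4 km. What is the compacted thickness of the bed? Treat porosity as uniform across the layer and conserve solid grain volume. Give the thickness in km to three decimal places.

0.073 km

Porosity at 4 km: n = 0.53·exp(−0.51×4) = 0.0689
Solid-volume conservation: h(1−n) = h₀(1−n₀) ⇒ h = h₀·(1−n₀)/(1−n)
h = 0.145 × (1 − 0.53)/(1 − 0.0689) = 0.145 × 0.5048 = 0.0732 km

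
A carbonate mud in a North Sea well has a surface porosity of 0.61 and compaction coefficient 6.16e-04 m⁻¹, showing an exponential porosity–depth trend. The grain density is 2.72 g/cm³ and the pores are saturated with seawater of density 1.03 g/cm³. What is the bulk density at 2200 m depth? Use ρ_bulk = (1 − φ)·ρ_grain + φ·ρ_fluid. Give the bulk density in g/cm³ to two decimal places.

2.45 g/cm³

Working in km (1 km = 1000 m; k in km⁻¹ = k in m⁻¹ × 1000):
Porosity at depth: n = 0.61·exp(−0.616×2.2) = 0.61×0.2579 = 0.1573
Bulk density: ρ_b = (1−n)ρ_g + n·ρ_f = 0.8427×2.72 + 0.1573×1.03
       = 2.292 + 0.162 = 2.454 g/cm³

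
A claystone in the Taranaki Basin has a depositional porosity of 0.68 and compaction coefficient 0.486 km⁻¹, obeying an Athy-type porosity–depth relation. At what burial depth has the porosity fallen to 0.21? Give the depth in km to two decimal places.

Invert Athy's law: z = ln(n₀/n) / β
z = ln(0.68/0.21) / 0.486 = ln(3.238) / 0.486 = 1.1750 / 0.486 = 2.418 km

2.42 km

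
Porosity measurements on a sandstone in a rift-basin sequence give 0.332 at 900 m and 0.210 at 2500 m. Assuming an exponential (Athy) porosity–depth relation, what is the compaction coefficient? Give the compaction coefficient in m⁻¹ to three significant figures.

Working in km (1 km = 1000 m; k in km⁻¹ = k in m⁻¹ × 1000):
Athy: phi(Z) = phi₀ e^(−kZ) ⇒ phi₁/phi₂ = e^{k(Z₂−Z₁)} ⇒ k = ln(phi₁/phi₂)/(Z₂−Z₁)
k = ln(0.332/0.21) / (2.5 − 0.9) = ln(1.581) / 1.6 = 0.4580 / 1.6 = 0.2863 km⁻¹

0.000286 m⁻¹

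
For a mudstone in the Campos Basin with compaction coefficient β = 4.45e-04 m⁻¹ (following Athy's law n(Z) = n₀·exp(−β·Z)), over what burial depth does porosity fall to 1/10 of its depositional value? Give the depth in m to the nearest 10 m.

Working in km (1 km = 1000 m; β in km⁻¹ = β in m⁻¹ × 1000):
n/n₀ = 1/10 ⇒ exp(−β·Z) = 1/10 ⇒ Z = ln(10) / β
Z = 2.3026 / 0.445 = 5.174 km

5170 m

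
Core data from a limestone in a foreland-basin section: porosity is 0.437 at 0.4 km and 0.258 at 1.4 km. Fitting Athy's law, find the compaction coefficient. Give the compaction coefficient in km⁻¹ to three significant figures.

Athy: phi(Z) = phi₀ e^(−βZ) ⇒ phi₁/phi₂ = e^{β(Z₂−Z₁)} ⇒ β = ln(phi₁/phi₂)/(Z₂−Z₁)
β = ln(0.437/0.258) / (1.4 − 0.4) = ln(1.694) / 1 = 0.5270 / 1 = 0.527 km⁻¹

0.527 km⁻¹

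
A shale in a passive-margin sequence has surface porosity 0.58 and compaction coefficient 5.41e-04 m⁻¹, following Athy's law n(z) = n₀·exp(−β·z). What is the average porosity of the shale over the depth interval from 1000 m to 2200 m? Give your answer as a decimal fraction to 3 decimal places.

Working in km (1 km = 1000 m; β in km⁻¹ = β in m⁻¹ × 1000):
⟨n⟩ = (1/(z₂−z₁)) ∫ n₀ e^(−βz) dz = n₀·(e^(−β·z₁) − e^(−β·z₂)) / (β·(z₂−z₁))
e^(−0.541×1) = 0.5822; e^(−0.541×2.2) = 0.3042
⟨n⟩ = 0.58 × (0.5822 − 0.3042) / (0.541 × 1.2) = 0.58 × 0.4282 = 0.2484

0.248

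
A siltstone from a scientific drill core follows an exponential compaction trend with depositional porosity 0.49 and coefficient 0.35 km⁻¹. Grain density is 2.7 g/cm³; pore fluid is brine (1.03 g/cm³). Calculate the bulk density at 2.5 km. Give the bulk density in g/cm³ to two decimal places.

2.36 g/cm³

Porosity at depth: phi = 0.49·exp(−0.35×2.5) = 0.49×0.4169 = 0.2043
Bulk density: ρ_b = (1−phi)ρ_g + phi·ρ_f = 0.7957×2.7 + 0.2043×1.03
       = 2.148 + 0.210 = 2.359 g/cm³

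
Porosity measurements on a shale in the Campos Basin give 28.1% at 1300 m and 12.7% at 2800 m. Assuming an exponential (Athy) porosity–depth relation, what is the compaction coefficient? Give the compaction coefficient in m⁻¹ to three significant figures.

Working in km (1 km = 1000 m; k in km⁻¹ = k in m⁻¹ × 1000):
Athy: phi(d) = phi₀ e^(−kd) ⇒ phi₁/phi₂ = e^{k(d₂−d₁)} ⇒ k = ln(phi₁/phi₂)/(d₂−d₁)
k = ln(0.281/0.127) / (2.8 − 1.3) = ln(2.213) / 1.5 = 0.7942 / 1.5 = 0.5294 km⁻¹

0.000529 m⁻¹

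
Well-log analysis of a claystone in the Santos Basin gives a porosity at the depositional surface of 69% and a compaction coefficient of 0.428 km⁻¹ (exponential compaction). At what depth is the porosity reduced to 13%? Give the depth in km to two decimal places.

Invert Athy's law: d = ln(phi₀/phi) / β
d = ln(0.69/0.13) / 0.428 = ln(5.308) / 0.428 = 1.6692 / 0.428 = 3.900 km

3.90 km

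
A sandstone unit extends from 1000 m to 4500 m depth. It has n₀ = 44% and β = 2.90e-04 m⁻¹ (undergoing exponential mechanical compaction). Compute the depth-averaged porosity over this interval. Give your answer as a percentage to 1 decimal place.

Working in km (1 km = 1000 m; β in km⁻¹ = β in m⁻¹ × 1000):
⟨n⟩ = (1/(d₂−d₁)) ∫ n₀ e^(−βd) dd = n₀·(e^(−β·d₁) − e^(−β·d₂)) / (β·(d₂−d₁))
e^(−0.29×1) = 0.7483; e^(−0.29×4.5) = 0.2712
⟨n⟩ = 0.44 × (0.7483 − 0.2712) / (0.29 × 3.5) = 0.44 × 0.4700 = 0.2068

20.7%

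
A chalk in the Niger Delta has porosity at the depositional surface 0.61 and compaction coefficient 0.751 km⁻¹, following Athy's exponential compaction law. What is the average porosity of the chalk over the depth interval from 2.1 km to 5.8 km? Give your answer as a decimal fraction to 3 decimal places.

⟨n⟩ = (1/(z₂−z₁)) ∫ n₀ e^(−kz) dz = n₀·(e^(−k·z₁) − e^(−k·z₂)) / (k·(z₂−z₁))
e^(−0.751×2.1) = 0.2066; e^(−0.751×5.8) = 0.0128
⟨n⟩ = 0.61 × (0.2066 − 0.0128) / (0.751 × 3.7) = 0.61 × 0.0697 = 0.0425

0.043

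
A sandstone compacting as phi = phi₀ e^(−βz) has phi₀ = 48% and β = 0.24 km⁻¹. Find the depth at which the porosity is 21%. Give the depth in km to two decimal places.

Invert Athy's law: z = ln(phi₀/phi) / β
z = ln(0.48/0.21) / 0.24 = ln(2.286) / 0.24 = 0.8267 / 0.24 = 3.444 km

3.44 km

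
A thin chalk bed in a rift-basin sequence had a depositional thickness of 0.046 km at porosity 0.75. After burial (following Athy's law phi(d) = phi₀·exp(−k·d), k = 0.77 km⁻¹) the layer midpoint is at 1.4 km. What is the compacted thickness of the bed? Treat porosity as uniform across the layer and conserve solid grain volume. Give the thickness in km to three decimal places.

0.015 km

Porosity at 1.4 km: phi = 0.75·exp(−0.77×1.4) = 0.2552
Solid-volume conservation: h(1−phi) = h₀(1−phi₀) ⇒ h = h₀·(1−phi₀)/(1−phi)
h = 0.046 × (1 − 0.75)/(1 − 0.2552) = 0.046 × 0.3357 = 0.0154 km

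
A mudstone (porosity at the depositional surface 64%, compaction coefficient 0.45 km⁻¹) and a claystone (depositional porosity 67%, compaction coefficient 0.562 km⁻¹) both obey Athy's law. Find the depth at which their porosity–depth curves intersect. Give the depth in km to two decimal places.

Set n₀ₐ e^(−cₐz) = n₀ᵦ e^(−cᵦz) ⇒ ln(n₀ₐ/n₀ᵦ) = (cₐ − cᵦ)·z
z = ln(0.64/0.67) / (0.45 − 0.562) = -0.0458 / -0.112 = 0.409 km

0.41 km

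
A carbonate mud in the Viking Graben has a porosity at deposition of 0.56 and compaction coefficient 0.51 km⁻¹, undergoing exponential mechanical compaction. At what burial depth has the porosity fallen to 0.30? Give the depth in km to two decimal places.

Invert Athy's law: d = ln(n₀/n) / k
d = ln(0.56/0.3) / 0.51 = ln(1.867) / 0.51 = 0.6242 / 0.51 = 1.224 km

1.22 km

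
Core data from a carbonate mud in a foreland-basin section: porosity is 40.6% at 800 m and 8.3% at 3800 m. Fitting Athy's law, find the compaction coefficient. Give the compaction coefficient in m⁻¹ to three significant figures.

0.000529 m⁻¹

Working in km (1 km = 1000 m; k in km⁻¹ = k in m⁻¹ × 1000):
Athy: n(Z) = n₀ e^(−kZ) ⇒ n₁/n₂ = e^{k(Z₂−Z₁)} ⇒ k = ln(n₁/n₂)/(Z₂−Z₁)
k = ln(0.406/0.083) / (3.8 − 0.8) = ln(4.892) / 3 = 1.5875 / 3 = 0.5292 km⁻¹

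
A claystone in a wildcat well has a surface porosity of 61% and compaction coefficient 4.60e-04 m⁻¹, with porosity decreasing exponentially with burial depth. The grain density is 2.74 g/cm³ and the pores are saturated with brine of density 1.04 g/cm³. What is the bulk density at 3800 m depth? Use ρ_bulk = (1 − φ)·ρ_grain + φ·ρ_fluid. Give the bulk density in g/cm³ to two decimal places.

2.56 g/cm³

Working in km (1 km = 1000 m; β in km⁻¹ = β in m⁻¹ × 1000):
Porosity at depth: phi = 0.61·exp(−0.46×3.8) = 0.61×0.1741 = 0.1062
Bulk density: ρ_b = (1−phi)ρ_g + phi·ρ_f = 0.8938×2.74 + 0.1062×1.04
       = 2.449 + 0.110 = 2.559 g/cm³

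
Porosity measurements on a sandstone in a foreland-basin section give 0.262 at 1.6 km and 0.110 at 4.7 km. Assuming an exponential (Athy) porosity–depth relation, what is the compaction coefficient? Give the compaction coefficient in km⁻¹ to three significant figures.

Athy: phi(Z) = phi₀ e^(−βZ) ⇒ phi₁/phi₂ = e^{β(Z₂−Z₁)} ⇒ β = ln(phi₁/phi₂)/(Z₂−Z₁)
β = ln(0.262/0.11) / (4.7 − 1.6) = ln(2.382) / 3.1 = 0.8679 / 3.1 = 0.28 km⁻¹

0.280 km⁻¹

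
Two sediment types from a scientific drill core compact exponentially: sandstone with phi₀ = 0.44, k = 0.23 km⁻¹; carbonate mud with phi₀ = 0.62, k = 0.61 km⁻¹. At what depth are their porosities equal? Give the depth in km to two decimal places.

Set phi₀ₐ e^(−kₐZ) = phi₀ᵦ e^(−kᵦZ) ⇒ ln(phi₀ₐ/phi₀ᵦ) = (kₐ − kᵦ)·Z
Z = ln(0.44/0.62) / (0.23 − 0.61) = -0.3429 / -0.38 = 0.902 km

0.90 km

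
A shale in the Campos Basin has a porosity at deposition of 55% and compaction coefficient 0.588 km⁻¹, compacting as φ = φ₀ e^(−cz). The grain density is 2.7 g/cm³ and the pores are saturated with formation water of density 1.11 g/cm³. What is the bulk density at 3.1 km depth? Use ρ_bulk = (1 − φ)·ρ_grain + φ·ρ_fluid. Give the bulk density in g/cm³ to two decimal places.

Porosity at depth: φ = 0.55·exp(−0.588×3.1) = 0.55×0.1616 = 0.0889
Bulk density: ρ_b = (1−φ)ρ_g + φ·ρ_f = 0.9111×2.7 + 0.0889×1.11
       = 2.460 + 0.099 = 2.559 g/cm³

2.56 g/cm³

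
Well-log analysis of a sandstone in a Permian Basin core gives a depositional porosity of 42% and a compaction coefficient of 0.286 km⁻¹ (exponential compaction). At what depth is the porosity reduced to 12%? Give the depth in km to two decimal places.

4.38 km

Invert Athy's law: d = ln(n₀/n) / c
d = ln(0.42/0.12) / 0.286 = ln(3.5) / 0.286 = 1.2528 / 0.286 = 4.380 km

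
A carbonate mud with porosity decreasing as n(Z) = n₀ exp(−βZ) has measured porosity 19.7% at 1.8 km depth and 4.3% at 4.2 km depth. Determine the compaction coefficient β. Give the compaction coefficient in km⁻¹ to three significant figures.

0.634 km⁻¹

Athy: n(Z) = n₀ e^(−βZ) ⇒ n₁/n₂ = e^{β(Z₂−Z₁)} ⇒ β = ln(n₁/n₂)/(Z₂−Z₁)
β = ln(0.197/0.043) / (4.2 − 1.8) = ln(4.581) / 2.4 = 1.5220 / 2.4 = 0.6342 km⁻¹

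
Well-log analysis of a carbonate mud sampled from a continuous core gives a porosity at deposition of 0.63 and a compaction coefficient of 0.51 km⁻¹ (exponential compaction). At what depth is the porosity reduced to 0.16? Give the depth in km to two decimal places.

Invert Athy's law: Z = ln(phi₀/phi) / c
Z = ln(0.63/0.16) / 0.51 = ln(3.938) / 0.51 = 1.3705 / 0.51 = 2.687 km

2.69 km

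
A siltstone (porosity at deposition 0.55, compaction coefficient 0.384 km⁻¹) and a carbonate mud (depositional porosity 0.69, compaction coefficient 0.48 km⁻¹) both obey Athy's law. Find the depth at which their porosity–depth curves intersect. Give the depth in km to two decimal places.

2.36 km

Set phi₀ₐ e^(−βₐZ) = phi₀ᵦ e^(−βᵦZ) ⇒ ln(phi₀ₐ/phi₀ᵦ) = (βₐ − βᵦ)·Z
Z = ln(0.55/0.69) / (0.384 − 0.48) = -0.2268 / -0.096 = 2.362 km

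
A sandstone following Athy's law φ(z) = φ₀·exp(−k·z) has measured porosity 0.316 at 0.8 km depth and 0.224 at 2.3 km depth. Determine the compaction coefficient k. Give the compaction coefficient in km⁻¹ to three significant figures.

0.229 km⁻¹

Athy: φ(z) = φ₀ e^(−kz) ⇒ φ₁/φ₂ = e^{k(z₂−z₁)} ⇒ k = ln(φ₁/φ₂)/(z₂−z₁)
k = ln(0.316/0.224) / (2.3 − 0.8) = ln(1.411) / 1.5 = 0.3441 / 1.5 = 0.2294 km⁻¹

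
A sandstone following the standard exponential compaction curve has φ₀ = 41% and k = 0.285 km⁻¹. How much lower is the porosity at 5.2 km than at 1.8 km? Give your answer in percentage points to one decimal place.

15.2 percentage points

φ(1.8) = 0.41·e^(−0.285×1.8) = 0.2455
φ(5.2) = 0.41·e^(−0.285×5.2) = 0.0931
Δφ = 0.2455 − 0.0931 = 0.1523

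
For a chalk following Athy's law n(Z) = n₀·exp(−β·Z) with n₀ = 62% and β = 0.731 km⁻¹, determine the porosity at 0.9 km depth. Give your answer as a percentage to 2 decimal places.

n = n₀·exp(−β·Z) = 0.62 × exp(−0.731 × 0.9) = 0.62 × exp(−0.6579)
  = 0.62 × 0.5179 = 0.3211

32.11%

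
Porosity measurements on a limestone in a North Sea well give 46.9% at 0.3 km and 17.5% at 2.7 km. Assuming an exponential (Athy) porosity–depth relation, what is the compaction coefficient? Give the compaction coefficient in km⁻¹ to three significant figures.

0.411 km⁻¹

Athy: n(d) = n₀ e^(−cd) ⇒ n₁/n₂ = e^{c(d₂−d₁)} ⇒ c = ln(n₁/n₂)/(d₂−d₁)
c = ln(0.469/0.175) / (2.7 − 0.3) = ln(2.68) / 2.4 = 0.9858 / 2.4 = 0.4108 km⁻¹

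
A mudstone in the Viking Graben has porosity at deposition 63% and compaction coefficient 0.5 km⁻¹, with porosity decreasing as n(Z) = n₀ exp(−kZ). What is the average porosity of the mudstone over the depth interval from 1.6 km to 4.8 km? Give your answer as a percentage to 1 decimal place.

14.1%

⟨n⟩ = (1/(Z₂−Z₁)) ∫ n₀ e^(−kZ) dZ = n₀·(e^(−k·Z₁) − e^(−k·Z₂)) / (k·(Z₂−Z₁))
e^(−0.5×1.6) = 0.4493; e^(−0.5×4.8) = 0.0907
⟨n⟩ = 0.63 × (0.4493 − 0.0907) / (0.5 × 3.2) = 0.63 × 0.2241 = 0.1412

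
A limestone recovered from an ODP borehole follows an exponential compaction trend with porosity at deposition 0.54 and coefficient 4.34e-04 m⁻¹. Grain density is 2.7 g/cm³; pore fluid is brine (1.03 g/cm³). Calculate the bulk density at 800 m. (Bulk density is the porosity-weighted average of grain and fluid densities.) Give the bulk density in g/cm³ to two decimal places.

Working in km (1 km = 1000 m; β in km⁻¹ = β in m⁻¹ × 1000):
Porosity at depth: φ = 0.54·exp(−0.434×0.8) = 0.54×0.7067 = 0.3816
Bulk density: ρ_b = (1−φ)ρ_g + φ·ρ_f = 0.6184×2.7 + 0.3816×1.03
       = 1.670 + 0.393 = 2.063 g/cm³

2.06 g/cm³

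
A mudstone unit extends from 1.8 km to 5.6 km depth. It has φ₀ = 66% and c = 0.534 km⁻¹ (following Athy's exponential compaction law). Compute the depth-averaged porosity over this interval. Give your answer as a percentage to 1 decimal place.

⟨φ⟩ = (1/(d₂−d₁)) ∫ φ₀ e^(−cd) dd = φ₀·(e^(−c·d₁) − e^(−c·d₂)) / (c·(d₂−d₁))
e^(−0.534×1.8) = 0.3824; e^(−0.534×5.6) = 0.0503
⟨φ⟩ = 0.66 × (0.3824 − 0.0503) / (0.534 × 3.8) = 0.66 × 0.1637 = 0.1080

10.8%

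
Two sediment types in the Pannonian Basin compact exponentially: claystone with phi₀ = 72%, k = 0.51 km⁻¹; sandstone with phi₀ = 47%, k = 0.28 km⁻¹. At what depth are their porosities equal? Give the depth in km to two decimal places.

1.85 km

Set phi₀ₐ e^(−kₐd) = phi₀ᵦ e^(−kᵦd) ⇒ ln(phi₀ₐ/phi₀ᵦ) = (kₐ − kᵦ)·d
d = ln(0.72/0.47) / (0.51 − 0.28) = 0.4265 / 0.23 = 1.854 km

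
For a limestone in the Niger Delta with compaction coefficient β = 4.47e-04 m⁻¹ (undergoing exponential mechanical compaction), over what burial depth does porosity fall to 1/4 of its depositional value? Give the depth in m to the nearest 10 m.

Working in km (1 km = 1000 m; β in km⁻¹ = β in m⁻¹ × 1000):
n/n₀ = 1/4 ⇒ exp(−β·z) = 1/4 ⇒ z = ln(4) / β
z = 1.3863 / 0.447 = 3.101 km

3100 m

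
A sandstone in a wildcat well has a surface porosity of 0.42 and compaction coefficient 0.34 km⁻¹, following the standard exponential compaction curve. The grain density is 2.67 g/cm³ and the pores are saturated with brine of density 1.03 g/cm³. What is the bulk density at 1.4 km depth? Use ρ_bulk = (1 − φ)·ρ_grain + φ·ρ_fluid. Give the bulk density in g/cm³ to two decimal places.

Porosity at depth: phi = 0.42·exp(−0.34×1.4) = 0.42×0.6213 = 0.2609
Bulk density: ρ_b = (1−phi)ρ_g + phi·ρ_f = 0.7391×2.67 + 0.2609×1.03
       = 1.973 + 0.269 = 2.242 g/cm³

2.24 g/cm³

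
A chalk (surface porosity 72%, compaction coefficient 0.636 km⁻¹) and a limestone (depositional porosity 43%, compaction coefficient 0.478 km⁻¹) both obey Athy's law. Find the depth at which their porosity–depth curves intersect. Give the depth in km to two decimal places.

Set phi₀ₐ e^(−kₐZ) = phi₀ᵦ e^(−kᵦZ) ⇒ ln(phi₀ₐ/phi₀ᵦ) = (kₐ − kᵦ)·Z
Z = ln(0.72/0.43) / (0.636 − 0.478) = 0.5155 / 0.158 = 3.262 km

3.26 km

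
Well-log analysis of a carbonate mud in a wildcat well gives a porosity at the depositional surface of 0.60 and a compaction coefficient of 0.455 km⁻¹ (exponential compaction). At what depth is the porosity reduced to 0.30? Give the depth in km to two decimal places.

Invert Athy's law: z = ln(φ₀/φ) / β
z = ln(0.6/0.3) / 0.455 = ln(2) / 0.455 = 0.6931 / 0.455 = 1.523 km

1.52 km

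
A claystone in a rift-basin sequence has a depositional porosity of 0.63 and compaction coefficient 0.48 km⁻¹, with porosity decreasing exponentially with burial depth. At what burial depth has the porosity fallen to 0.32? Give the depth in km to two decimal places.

1.41 km

Invert Athy's law: z = ln(phi₀/phi) / β
z = ln(0.63/0.32) / 0.48 = ln(1.969) / 0.48 = 0.6774 / 0.48 = 1.411 km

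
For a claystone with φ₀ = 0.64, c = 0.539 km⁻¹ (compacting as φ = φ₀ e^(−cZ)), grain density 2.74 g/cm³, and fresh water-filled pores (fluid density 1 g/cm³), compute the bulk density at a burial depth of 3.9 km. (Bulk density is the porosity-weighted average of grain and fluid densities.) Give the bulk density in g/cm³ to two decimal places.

Porosity at depth: φ = 0.64·exp(−0.539×3.9) = 0.64×0.1222 = 0.0782
Bulk density: ρ_b = (1−φ)ρ_g + φ·ρ_f = 0.9218×2.74 + 0.0782×1
       = 2.526 + 0.078 = 2.604 g/cm³

2.60 g/cm³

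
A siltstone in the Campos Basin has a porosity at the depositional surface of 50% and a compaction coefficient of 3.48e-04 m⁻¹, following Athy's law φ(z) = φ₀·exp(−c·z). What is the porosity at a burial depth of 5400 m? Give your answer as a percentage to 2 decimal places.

7.64%

Working in km (1 km = 1000 m; c in km⁻¹ = c in m⁻¹ × 1000):
φ = φ₀·exp(−c·z) = 0.5 × exp(−0.348 × 5.4) = 0.5 × exp(−1.879)
  = 0.5 × 0.1527 = 0.0764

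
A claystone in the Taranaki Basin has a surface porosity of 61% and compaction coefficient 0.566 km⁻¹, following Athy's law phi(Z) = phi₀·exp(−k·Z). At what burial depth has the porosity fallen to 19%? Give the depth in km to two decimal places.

Invert Athy's law: Z = ln(phi₀/phi) / k
Z = ln(0.61/0.19) / 0.566 = ln(3.211) / 0.566 = 1.1664 / 0.566 = 2.061 km

2.06 km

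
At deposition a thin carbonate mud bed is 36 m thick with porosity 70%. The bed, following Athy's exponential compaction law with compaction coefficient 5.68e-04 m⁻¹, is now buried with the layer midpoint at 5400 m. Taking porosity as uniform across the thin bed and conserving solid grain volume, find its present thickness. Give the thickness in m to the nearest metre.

11 m

Working in km (1 km = 1000 m; c in km⁻¹ = c in m⁻¹ × 1000):
Porosity at 5.4 km: n = 0.7·exp(−0.568×5.4) = 0.0326
Solid-volume conservation: h(1−n) = h₀(1−n₀) ⇒ h = h₀·(1−n₀)/(1−n)
h = 0.036 × (1 − 0.7)/(1 − 0.0326) = 0.036 × 0.3101 = 0.0112 km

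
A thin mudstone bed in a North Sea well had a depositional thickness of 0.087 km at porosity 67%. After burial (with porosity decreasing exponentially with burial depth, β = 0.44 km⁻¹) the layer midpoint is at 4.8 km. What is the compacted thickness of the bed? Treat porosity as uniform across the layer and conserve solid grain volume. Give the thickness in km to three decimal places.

Porosity at 4.8 km: φ = 0.67·exp(−0.44×4.8) = 0.0811
Solid-volume conservation: h(1−φ) = h₀(1−φ₀) ⇒ h = h₀·(1−φ₀)/(1−φ)
h = 0.087 × (1 − 0.67)/(1 − 0.0811) = 0.087 × 0.3591 = 0.0312 km

0.031 km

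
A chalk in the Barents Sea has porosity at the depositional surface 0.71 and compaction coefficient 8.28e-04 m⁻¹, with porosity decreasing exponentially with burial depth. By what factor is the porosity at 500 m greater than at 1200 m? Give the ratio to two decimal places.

1.79

Working in km (1 km = 1000 m; c in km⁻¹ = c in m⁻¹ × 1000):
n(d₁)/n(d₂) = e^(−c·d₁)/e^(−c·d₂) = e^{c(d₂−d₁)}
= exp(0.828 × 0.7) = exp(0.5796) = 1.7853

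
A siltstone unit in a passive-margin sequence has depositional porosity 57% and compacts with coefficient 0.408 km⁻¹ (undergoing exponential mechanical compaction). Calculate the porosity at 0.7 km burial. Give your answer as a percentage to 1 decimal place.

φ = φ₀·exp(−c·Z) = 0.57 × exp(−0.408 × 0.7) = 0.57 × exp(−0.2856)
  = 0.57 × 0.7516 = 0.4284

42.8%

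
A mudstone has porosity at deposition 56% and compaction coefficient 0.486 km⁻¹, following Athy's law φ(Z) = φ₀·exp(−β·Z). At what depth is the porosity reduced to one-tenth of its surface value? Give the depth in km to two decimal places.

φ/φ₀ = 1/10 ⇒ exp(−β·Z) = 1/10 ⇒ Z = ln(10) / β
Z = 2.3026 / 0.486 = 4.738 km

4.74 km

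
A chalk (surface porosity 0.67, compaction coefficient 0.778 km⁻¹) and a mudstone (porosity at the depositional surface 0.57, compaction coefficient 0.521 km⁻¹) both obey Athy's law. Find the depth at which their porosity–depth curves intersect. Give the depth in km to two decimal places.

0.63 km

Set n₀ₐ e^(−cₐZ) = n₀ᵦ e^(−cᵦZ) ⇒ ln(n₀ₐ/n₀ᵦ) = (cₐ − cᵦ)·Z
Z = ln(0.67/0.57) / (0.778 − 0.521) = 0.1616 / 0.257 = 0.629 km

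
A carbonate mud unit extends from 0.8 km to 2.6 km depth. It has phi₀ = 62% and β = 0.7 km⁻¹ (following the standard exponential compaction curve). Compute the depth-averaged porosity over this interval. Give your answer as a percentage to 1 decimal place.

20.1%

⟨phi⟩ = (1/(d₂−d₁)) ∫ phi₀ e^(−βd) dd = phi₀·(e^(−β·d₁) − e^(−β·d₂)) / (β·(d₂−d₁))
e^(−0.7×0.8) = 0.5712; e^(−0.7×2.6) = 0.1620
⟨phi⟩ = 0.62 × (0.5712 − 0.1620) / (0.7 × 1.8) = 0.62 × 0.3247 = 0.2013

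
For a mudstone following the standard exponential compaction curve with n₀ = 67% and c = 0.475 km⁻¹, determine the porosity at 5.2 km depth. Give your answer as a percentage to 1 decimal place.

n = n₀·exp(−c·z) = 0.67 × exp(−0.475 × 5.2) = 0.67 × exp(−2.47)
  = 0.67 × 0.0846 = 0.0567

5.7%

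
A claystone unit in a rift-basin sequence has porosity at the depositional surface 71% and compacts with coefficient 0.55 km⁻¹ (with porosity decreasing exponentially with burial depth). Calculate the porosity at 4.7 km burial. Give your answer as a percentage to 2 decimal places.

5.35%

φ = φ₀·exp(−c·Z) = 0.71 × exp(−0.55 × 4.7) = 0.71 × exp(−2.585)
  = 0.71 × 0.0754 = 0.0535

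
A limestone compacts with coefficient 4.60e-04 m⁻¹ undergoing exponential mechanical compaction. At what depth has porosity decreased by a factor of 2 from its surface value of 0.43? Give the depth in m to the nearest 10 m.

Working in km (1 km = 1000 m; c in km⁻¹ = c in m⁻¹ × 1000):
n/n₀ = 1/2 ⇒ exp(−c·z) = 1/2 ⇒ z = ln(2) / c
z = 0.6931 / 0.46 = 1.507 km

1510 m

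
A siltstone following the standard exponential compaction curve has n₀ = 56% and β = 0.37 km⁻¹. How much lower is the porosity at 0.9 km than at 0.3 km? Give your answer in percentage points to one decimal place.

10.0 percentage points

n(0.3) = 0.56·e^(−0.37×0.3) = 0.5012
n(0.9) = 0.56·e^(−0.37×0.9) = 0.4014
Δn = 0.5012 − 0.4014 = 0.0998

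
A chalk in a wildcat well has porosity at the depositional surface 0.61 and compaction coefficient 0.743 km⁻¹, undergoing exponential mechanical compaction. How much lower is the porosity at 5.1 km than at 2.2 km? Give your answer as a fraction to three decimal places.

n(2.2) = 0.61·e^(−0.743×2.2) = 0.1190
n(5.1) = 0.61·e^(−0.743×5.1) = 0.0138
Δn = 0.1190 − 0.0138 = 0.1052

0.105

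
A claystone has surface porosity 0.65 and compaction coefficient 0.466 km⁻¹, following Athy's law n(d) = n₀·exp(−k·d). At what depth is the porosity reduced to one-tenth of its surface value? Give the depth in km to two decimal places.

4.94 km

n/n₀ = 1/10 ⇒ exp(−k·d) = 1/10 ⇒ d = ln(10) / k
d = 2.3026 / 0.466 = 4.941 km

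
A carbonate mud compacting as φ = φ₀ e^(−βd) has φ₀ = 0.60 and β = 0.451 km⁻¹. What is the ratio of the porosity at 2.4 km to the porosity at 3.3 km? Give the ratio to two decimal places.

1.50

φ(d₁)/φ(d₂) = e^(−β·d₁)/e^(−β·d₂) = e^{β(d₂−d₁)}
= exp(0.451 × 0.9) = exp(0.4059) = 1.5007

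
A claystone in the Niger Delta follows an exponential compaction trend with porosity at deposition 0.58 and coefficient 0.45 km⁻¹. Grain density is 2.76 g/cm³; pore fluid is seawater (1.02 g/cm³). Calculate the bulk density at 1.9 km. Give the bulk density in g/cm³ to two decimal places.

2.33 g/cm³

Porosity at depth: phi = 0.58·exp(−0.45×1.9) = 0.58×0.4253 = 0.2467
Bulk density: ρ_b = (1−phi)ρ_g + phi·ρ_f = 0.7533×2.76 + 0.2467×1.02
       = 2.079 + 0.252 = 2.331 g/cm³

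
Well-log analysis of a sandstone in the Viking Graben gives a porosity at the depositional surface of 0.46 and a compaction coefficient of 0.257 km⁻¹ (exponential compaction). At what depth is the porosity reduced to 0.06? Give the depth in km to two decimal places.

Invert Athy's law: d = ln(n₀/n) / β
d = ln(0.46/0.06) / 0.257 = ln(7.667) / 0.257 = 2.0369 / 0.257 = 7.926 km

7.93 km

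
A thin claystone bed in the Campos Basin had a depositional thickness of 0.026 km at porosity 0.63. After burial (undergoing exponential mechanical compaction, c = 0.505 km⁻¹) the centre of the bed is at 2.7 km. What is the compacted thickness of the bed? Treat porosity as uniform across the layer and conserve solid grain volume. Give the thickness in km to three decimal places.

Porosity at 2.7 km: phi = 0.63·exp(−0.505×2.7) = 0.1611
Solid-volume conservation: h(1−phi) = h₀(1−phi₀) ⇒ h = h₀·(1−phi₀)/(1−phi)
h = 0.026 × (1 − 0.63)/(1 − 0.1611) = 0.026 × 0.4411 = 0.0115 km

0.011 km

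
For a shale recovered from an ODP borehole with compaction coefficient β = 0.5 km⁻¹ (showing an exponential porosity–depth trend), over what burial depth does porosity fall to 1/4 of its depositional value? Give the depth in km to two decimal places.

2.77 km

φ/φ₀ = 1/4 ⇒ exp(−β·d) = 1/4 ⇒ d = ln(4) / β
d = 1.3863 / 0.5 = 2.773 km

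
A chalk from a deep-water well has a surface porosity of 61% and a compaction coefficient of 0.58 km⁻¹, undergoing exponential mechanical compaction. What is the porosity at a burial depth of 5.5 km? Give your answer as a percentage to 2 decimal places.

n = n₀·exp(−k·z) = 0.61 × exp(−0.58 × 5.5) = 0.61 × exp(−3.19)
  = 0.61 × 0.0412 = 0.0251

2.51%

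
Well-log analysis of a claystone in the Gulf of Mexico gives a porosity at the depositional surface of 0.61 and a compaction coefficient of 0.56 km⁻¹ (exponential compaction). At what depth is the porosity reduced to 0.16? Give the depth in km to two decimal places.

2.39 km

Invert Athy's law: d = ln(φ₀/φ) / c
d = ln(0.61/0.16) / 0.56 = ln(3.812) / 0.56 = 1.3383 / 0.56 = 2.390 km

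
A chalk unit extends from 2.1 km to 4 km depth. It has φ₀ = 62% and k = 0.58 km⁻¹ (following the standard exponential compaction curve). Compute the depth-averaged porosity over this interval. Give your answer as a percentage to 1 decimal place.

11.1%

⟨φ⟩ = (1/(Z₂−Z₁)) ∫ φ₀ e^(−kZ) dZ = φ₀·(e^(−k·Z₁) − e^(−k·Z₂)) / (k·(Z₂−Z₁))
e^(−0.58×2.1) = 0.2958; e^(−0.58×4) = 0.0983
⟨φ⟩ = 0.62 × (0.2958 − 0.0983) / (0.58 × 1.9) = 0.62 × 0.1793 = 0.1111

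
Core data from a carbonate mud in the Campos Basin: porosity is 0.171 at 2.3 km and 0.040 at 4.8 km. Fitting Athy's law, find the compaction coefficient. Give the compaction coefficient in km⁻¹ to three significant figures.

0.581 km⁻¹

Athy: φ(Z) = φ₀ e^(−βZ) ⇒ φ₁/φ₂ = e^{β(Z₂−Z₁)} ⇒ β = ln(φ₁/φ₂)/(Z₂−Z₁)
β = ln(0.171/0.04) / (4.8 − 2.3) = ln(4.275) / 2.5 = 1.4528 / 2.5 = 0.5811 km⁻¹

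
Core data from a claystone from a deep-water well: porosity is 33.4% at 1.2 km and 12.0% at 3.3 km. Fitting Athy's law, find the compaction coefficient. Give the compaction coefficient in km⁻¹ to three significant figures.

Athy: n(Z) = n₀ e^(−βZ) ⇒ n₁/n₂ = e^{β(Z₂−Z₁)} ⇒ β = ln(n₁/n₂)/(Z₂−Z₁)
β = ln(0.334/0.12) / (3.3 − 1.2) = ln(2.783) / 2.1 = 1.0236 / 2.1 = 0.4875 km⁻¹

0.487 km⁻¹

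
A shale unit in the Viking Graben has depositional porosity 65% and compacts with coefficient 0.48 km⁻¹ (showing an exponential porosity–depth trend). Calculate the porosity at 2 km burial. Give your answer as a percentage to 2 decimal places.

n = n₀·exp(−β·Z) = 0.65 × exp(−0.48 × 2) = 0.65 × exp(−0.96)
  = 0.65 × 0.3829 = 0.2489

24.89%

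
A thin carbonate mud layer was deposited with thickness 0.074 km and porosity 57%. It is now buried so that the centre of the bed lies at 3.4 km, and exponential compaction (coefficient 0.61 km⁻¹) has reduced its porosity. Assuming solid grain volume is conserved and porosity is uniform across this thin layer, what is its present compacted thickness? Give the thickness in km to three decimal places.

0.034 km

Porosity at 3.4 km: φ = 0.57·exp(−0.61×3.4) = 0.0716
Solid-volume conservation: h(1−φ) = h₀(1−φ₀) ⇒ h = h₀·(1−φ₀)/(1−φ)
h = 0.074 × (1 − 0.57)/(1 − 0.0716) = 0.074 × 0.4632 = 0.0343 km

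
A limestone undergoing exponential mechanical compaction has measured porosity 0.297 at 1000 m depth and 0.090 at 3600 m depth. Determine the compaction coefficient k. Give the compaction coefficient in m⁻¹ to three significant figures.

0.000459 m⁻¹

Working in km (1 km = 1000 m; k in km⁻¹ = k in m⁻¹ × 1000):
Athy: φ(Z) = φ₀ e^(−kZ) ⇒ φ₁/φ₂ = e^{k(Z₂−Z₁)} ⇒ k = ln(φ₁/φ₂)/(Z₂−Z₁)
k = ln(0.297/0.09) / (3.6 − 1) = ln(3.3) / 2.6 = 1.1939 / 2.6 = 0.4592 km⁻¹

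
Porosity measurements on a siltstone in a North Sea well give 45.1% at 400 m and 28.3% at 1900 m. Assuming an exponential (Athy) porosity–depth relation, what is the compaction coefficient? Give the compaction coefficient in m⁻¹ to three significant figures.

Working in km (1 km = 1000 m; k in km⁻¹ = k in m⁻¹ × 1000):
Athy: phi(z) = phi₀ e^(−kz) ⇒ phi₁/phi₂ = e^{k(z₂−z₁)} ⇒ k = ln(phi₁/phi₂)/(z₂−z₁)
k = ln(0.451/0.283) / (1.9 − 0.4) = ln(1.594) / 1.5 = 0.4660 / 1.5 = 0.3107 km⁻¹

0.000311 m⁻¹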